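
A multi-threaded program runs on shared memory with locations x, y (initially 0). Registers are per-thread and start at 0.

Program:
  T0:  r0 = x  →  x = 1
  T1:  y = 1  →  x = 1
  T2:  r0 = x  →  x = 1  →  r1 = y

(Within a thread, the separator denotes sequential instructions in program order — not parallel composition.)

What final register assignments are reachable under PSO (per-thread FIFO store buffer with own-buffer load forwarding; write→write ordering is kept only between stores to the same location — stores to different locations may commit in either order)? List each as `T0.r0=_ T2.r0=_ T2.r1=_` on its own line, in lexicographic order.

outcome vector order: (T0.r0,T2.r0,T2.r1)
|PSO outcomes| = 8

T0.r0=0 T2.r0=0 T2.r1=0
T0.r0=0 T2.r0=0 T2.r1=1
T0.r0=0 T2.r0=1 T2.r1=0
T0.r0=0 T2.r0=1 T2.r1=1
T0.r0=1 T2.r0=0 T2.r1=0
T0.r0=1 T2.r0=0 T2.r1=1
T0.r0=1 T2.r0=1 T2.r1=0
T0.r0=1 T2.r0=1 T2.r1=1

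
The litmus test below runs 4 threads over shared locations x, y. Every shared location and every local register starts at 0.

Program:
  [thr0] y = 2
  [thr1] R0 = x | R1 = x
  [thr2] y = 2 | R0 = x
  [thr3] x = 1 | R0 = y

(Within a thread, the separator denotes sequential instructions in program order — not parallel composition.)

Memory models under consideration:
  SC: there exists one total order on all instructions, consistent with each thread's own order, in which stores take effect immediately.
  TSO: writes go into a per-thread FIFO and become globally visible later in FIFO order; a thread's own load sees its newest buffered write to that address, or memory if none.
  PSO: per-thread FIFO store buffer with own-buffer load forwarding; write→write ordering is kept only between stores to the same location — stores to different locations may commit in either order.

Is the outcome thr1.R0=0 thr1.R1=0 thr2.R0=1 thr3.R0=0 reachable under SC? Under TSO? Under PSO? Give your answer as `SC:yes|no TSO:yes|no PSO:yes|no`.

SC:yes TSO:yes PSO:yes

outcome vector order: (thr1.R0,thr1.R1,thr2.R0,thr3.R0)
SC: 9 outcomes — {0002; 0010; 0012; 0102; 0110; 0112; 1102; 1110; 1112}
TSO: 12 outcomes — {0000; 0002; 0010; 0012; 0100; 0102; 0110; 0112; 1100; 1102; 1110; 1112}
PSO: 12 outcomes — {0000; 0002; 0010; 0012; 0100; 0102; 0110; 0112; 1100; 1102; 1110; 1112}
target 0010 ∈ {SC,TSO,PSO}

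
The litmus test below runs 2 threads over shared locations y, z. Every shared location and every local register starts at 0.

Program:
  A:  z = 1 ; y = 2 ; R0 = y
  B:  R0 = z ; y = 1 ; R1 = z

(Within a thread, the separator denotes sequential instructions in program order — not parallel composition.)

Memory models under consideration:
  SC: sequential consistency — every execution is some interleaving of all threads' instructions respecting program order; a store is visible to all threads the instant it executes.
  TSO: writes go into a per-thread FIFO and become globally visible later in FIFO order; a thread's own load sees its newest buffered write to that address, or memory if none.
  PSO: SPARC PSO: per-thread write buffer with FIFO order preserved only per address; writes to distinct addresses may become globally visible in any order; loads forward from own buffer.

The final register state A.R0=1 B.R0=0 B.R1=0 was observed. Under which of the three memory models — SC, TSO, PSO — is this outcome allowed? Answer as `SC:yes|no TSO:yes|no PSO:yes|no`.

outcome vector order: (A.R0,B.R0,B.R1)
under SC → <1 0 1> <1 1 1> <2 0 0> <2 0 1> <2 1 1>
under TSO → <1 0 0> <1 0 1> <1 1 1> <2 0 0> <2 0 1> <2 1 1>
under PSO → <1 0 0> <1 0 1> <1 1 1> <2 0 0> <2 0 1> <2 1 1>
target <1 0 0> ∈ {TSO,PSO}

SC:no TSO:yes PSO:yes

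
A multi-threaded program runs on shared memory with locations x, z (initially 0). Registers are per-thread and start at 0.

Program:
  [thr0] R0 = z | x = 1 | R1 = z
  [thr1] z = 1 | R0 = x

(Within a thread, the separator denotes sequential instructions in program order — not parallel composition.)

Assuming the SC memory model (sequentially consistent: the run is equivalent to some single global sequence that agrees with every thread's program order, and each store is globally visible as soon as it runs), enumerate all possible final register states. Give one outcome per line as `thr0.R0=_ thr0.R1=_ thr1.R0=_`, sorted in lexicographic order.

outcome vector order: (thr0.R0,thr0.R1,thr1.R0)
|SC outcomes| = 5

thr0.R0=0 thr0.R1=0 thr1.R0=1
thr0.R0=0 thr0.R1=1 thr1.R0=0
thr0.R0=0 thr0.R1=1 thr1.R0=1
thr0.R0=1 thr0.R1=1 thr1.R0=0
thr0.R0=1 thr0.R1=1 thr1.R0=1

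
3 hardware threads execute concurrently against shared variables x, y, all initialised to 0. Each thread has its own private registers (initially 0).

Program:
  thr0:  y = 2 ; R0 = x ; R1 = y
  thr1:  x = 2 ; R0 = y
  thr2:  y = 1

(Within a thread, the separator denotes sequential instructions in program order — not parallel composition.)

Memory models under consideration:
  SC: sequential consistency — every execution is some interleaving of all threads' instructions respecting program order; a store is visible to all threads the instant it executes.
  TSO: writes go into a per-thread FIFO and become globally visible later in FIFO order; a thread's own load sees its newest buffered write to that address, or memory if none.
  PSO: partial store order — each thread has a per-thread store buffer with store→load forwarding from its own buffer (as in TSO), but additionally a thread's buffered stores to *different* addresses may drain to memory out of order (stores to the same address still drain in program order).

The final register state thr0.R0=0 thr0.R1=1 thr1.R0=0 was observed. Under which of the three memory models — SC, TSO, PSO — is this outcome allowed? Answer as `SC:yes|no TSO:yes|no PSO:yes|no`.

outcome vector order: (thr0.R0,thr0.R1,thr1.R0)
[SC] allowed = {011 012 021 022 210 211 212 220 221 222}
[TSO] allowed = {010 011 012 020 021 022 210 211 212 220 221 222}
[PSO] allowed = {010 011 012 020 021 022 210 211 212 220 221 222}
target 010 ∈ {TSO,PSO}

SC:no TSO:yes PSO:yes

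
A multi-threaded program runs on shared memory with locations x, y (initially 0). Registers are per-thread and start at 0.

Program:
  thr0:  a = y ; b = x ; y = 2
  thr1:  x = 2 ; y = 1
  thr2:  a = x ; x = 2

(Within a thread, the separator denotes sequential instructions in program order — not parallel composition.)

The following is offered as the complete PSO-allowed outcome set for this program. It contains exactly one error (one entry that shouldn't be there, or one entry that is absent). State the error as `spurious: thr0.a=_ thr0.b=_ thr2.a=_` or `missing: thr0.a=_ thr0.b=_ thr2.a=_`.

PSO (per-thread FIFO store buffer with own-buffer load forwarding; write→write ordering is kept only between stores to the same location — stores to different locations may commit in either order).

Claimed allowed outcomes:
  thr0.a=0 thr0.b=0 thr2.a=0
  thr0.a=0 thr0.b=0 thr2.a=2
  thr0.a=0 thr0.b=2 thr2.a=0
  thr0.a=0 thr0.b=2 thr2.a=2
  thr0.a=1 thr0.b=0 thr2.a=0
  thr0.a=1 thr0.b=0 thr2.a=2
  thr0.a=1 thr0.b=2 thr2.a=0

outcome vector order: (thr0.a,thr0.b,thr2.a)
PSO: 8 outcomes — {(0,0,0) (0,0,2) (0,2,0) (0,2,2) (1,0,0) (1,0,2) (1,2,0) (1,2,2)}
PSO∖claimed = {(1,2,2)}

missing: thr0.a=1 thr0.b=2 thr2.a=2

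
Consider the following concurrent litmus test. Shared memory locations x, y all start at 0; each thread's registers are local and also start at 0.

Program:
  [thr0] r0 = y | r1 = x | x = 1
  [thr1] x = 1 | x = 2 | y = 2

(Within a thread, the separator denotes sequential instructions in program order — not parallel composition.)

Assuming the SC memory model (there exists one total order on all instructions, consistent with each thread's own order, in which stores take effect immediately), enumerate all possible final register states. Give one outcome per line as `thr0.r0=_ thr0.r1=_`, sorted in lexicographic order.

thr0.r0=0 thr0.r1=0
thr0.r0=0 thr0.r1=1
thr0.r0=0 thr0.r1=2
thr0.r0=2 thr0.r1=2

outcome vector order: (thr0.r0,thr0.r1)
|SC outcomes| = 4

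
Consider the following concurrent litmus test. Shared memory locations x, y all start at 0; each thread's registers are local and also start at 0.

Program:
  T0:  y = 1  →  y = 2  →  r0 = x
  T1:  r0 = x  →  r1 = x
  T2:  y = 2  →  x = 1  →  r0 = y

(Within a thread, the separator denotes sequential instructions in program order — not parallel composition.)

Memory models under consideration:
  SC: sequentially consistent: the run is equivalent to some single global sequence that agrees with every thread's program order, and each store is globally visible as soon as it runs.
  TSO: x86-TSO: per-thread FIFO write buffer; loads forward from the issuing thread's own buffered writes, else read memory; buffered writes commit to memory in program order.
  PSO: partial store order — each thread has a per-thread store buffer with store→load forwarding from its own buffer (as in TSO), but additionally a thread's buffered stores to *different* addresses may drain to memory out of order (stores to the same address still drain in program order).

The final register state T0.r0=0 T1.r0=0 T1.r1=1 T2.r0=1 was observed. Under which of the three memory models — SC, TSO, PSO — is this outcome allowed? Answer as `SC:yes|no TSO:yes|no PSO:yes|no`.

SC:no TSO:yes PSO:yes

outcome vector order: (T0.r0,T1.r0,T1.r1,T2.r0)
[SC] allowed = {<0 0 0 2> <0 0 1 2> <0 1 1 2> <1 0 0 1> <1 0 0 2> <1 0 1 1> <1 0 1 2> <1 1 1 1> <1 1 1 2>}
[TSO] allowed = {<0 0 0 1> <0 0 0 2> <0 0 1 1> <0 0 1 2> <0 1 1 1> <0 1 1 2> <1 0 0 1> <1 0 0 2> <1 0 1 1> <1 0 1 2> <1 1 1 1> <1 1 1 2>}
[PSO] allowed = {<0 0 0 1> <0 0 0 2> <0 0 1 1> <0 0 1 2> <0 1 1 1> <0 1 1 2> <1 0 0 1> <1 0 0 2> <1 0 1 1> <1 0 1 2> <1 1 1 1> <1 1 1 2>}
target <0 0 1 1> ∈ {TSO,PSO}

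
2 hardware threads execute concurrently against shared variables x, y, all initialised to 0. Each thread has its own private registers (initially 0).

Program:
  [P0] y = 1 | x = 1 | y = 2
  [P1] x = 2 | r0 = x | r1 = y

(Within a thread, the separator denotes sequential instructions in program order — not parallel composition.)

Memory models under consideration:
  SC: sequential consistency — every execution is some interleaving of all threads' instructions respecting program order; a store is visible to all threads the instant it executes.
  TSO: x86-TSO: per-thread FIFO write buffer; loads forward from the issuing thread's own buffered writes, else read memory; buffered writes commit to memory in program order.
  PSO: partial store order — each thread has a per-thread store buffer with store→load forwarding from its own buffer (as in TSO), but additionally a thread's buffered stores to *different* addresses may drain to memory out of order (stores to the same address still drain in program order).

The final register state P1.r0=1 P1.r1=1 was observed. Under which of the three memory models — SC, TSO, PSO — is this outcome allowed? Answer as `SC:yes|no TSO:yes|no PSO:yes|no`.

SC:yes TSO:yes PSO:yes

outcome vector order: (P1.r0,P1.r1)
[SC] allowed = {(1,1) (1,2) (2,0) (2,1) (2,2)}
[TSO] allowed = {(1,1) (1,2) (2,0) (2,1) (2,2)}
[PSO] allowed = {(1,0) (1,1) (1,2) (2,0) (2,1) (2,2)}
target (1,1) ∈ {SC,TSO,PSO}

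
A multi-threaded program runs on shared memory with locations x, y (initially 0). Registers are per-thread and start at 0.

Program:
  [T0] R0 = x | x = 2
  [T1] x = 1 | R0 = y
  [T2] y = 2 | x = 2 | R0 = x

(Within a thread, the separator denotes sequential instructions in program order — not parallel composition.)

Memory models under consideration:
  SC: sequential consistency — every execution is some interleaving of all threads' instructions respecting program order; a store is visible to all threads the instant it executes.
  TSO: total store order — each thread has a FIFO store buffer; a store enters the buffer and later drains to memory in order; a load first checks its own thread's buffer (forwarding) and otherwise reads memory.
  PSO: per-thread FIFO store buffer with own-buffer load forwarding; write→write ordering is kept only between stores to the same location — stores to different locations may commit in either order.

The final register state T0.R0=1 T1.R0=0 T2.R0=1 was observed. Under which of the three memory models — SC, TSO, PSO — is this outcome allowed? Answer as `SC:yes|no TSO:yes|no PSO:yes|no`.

outcome vector order: (T0.R0,T1.R0,T2.R0)
SC: 9 outcomes — {002; 021; 022; 102; 121; 122; 202; 221; 222}
TSO: 12 outcomes — {001; 002; 021; 022; 101; 102; 121; 122; 201; 202; 221; 222}
PSO: 12 outcomes — {001; 002; 021; 022; 101; 102; 121; 122; 201; 202; 221; 222}
target 101 ∈ {TSO,PSO}

SC:no TSO:yes PSO:yes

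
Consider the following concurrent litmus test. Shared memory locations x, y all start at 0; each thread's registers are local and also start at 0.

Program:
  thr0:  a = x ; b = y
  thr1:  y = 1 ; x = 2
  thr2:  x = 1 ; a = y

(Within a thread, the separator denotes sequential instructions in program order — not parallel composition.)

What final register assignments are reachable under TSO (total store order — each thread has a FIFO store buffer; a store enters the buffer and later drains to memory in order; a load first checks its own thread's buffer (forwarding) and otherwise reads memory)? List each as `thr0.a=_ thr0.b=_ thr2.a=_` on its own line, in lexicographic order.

outcome vector order: (thr0.a,thr0.b,thr2.a)
|TSO outcomes| = 10

thr0.a=0 thr0.b=0 thr2.a=0
thr0.a=0 thr0.b=0 thr2.a=1
thr0.a=0 thr0.b=1 thr2.a=0
thr0.a=0 thr0.b=1 thr2.a=1
thr0.a=1 thr0.b=0 thr2.a=0
thr0.a=1 thr0.b=0 thr2.a=1
thr0.a=1 thr0.b=1 thr2.a=0
thr0.a=1 thr0.b=1 thr2.a=1
thr0.a=2 thr0.b=1 thr2.a=0
thr0.a=2 thr0.b=1 thr2.a=1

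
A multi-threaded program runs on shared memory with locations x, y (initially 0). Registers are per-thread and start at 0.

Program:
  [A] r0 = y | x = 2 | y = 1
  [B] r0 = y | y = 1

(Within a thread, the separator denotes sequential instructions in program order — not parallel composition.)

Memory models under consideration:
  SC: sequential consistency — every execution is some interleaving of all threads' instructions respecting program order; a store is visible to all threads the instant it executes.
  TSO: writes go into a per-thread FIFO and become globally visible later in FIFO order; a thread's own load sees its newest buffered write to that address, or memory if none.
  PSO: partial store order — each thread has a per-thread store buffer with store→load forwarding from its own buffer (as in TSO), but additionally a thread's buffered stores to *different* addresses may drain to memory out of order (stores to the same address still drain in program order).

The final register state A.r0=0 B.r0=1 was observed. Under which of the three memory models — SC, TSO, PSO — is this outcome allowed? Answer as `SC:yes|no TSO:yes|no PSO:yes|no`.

SC:yes TSO:yes PSO:yes

outcome vector order: (A.r0,B.r0)
[SC] allowed = {0/0, 0/1, 1/0}
[TSO] allowed = {0/0, 0/1, 1/0}
[PSO] allowed = {0/0, 0/1, 1/0}
target 0/1 ∈ {SC,TSO,PSO}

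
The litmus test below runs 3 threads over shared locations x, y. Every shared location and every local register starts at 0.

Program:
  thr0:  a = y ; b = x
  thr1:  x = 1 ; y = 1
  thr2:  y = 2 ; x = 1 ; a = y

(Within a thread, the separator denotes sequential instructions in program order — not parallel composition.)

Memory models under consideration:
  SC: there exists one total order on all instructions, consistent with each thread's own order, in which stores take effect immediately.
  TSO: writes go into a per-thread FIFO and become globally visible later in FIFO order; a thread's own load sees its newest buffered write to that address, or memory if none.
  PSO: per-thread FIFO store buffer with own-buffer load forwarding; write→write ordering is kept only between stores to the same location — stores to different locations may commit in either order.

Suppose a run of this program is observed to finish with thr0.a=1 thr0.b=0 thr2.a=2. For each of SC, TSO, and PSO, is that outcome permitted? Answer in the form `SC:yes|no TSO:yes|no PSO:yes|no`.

outcome vector order: (thr0.a,thr0.b,thr2.a)
SC: 10 outcomes — {<0 0 1> <0 0 2> <0 1 1> <0 1 2> <1 1 1> <1 1 2> <2 0 1> <2 0 2> <2 1 1> <2 1 2>}
TSO: 10 outcomes — {<0 0 1> <0 0 2> <0 1 1> <0 1 2> <1 1 1> <1 1 2> <2 0 1> <2 0 2> <2 1 1> <2 1 2>}
PSO: 12 outcomes — {<0 0 1> <0 0 2> <0 1 1> <0 1 2> <1 0 1> <1 0 2> <1 1 1> <1 1 2> <2 0 1> <2 0 2> <2 1 1> <2 1 2>}
target <1 0 2> ∈ {PSO}

SC:no TSO:no PSO:yes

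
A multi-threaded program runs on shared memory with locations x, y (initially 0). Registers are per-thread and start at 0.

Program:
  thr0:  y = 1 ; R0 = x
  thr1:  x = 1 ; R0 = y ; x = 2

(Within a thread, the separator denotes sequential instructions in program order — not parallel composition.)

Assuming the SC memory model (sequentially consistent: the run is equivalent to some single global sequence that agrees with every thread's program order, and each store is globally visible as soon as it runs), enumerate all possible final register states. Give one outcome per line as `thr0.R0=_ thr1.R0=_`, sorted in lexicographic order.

outcome vector order: (thr0.R0,thr1.R0)
|SC outcomes| = 5

thr0.R0=0 thr1.R0=1
thr0.R0=1 thr1.R0=0
thr0.R0=1 thr1.R0=1
thr0.R0=2 thr1.R0=0
thr0.R0=2 thr1.R0=1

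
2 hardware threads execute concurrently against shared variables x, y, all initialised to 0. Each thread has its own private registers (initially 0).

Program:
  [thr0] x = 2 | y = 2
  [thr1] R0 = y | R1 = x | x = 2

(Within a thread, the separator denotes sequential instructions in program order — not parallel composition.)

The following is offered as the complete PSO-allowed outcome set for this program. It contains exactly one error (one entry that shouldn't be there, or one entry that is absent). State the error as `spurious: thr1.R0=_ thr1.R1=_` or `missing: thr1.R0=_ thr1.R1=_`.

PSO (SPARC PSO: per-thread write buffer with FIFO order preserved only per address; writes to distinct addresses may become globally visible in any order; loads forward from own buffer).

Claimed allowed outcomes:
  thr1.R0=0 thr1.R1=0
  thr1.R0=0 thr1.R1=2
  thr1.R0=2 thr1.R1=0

missing: thr1.R0=2 thr1.R1=2

outcome vector order: (thr1.R0,thr1.R1)
PSO (4): 0/0 0/2 2/0 2/2
PSO∖claimed = {2/2}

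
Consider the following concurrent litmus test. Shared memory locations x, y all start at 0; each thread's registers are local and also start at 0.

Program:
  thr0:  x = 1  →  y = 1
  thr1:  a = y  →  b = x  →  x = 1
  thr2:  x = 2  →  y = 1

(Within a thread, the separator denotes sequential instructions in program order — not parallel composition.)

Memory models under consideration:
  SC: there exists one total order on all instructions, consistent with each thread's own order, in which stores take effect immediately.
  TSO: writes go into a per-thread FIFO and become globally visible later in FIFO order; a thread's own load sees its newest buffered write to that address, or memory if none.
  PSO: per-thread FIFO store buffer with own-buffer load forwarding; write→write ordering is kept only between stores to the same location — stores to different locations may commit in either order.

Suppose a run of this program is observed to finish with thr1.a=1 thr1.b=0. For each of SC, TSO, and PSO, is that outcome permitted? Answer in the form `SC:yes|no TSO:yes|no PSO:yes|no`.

SC:no TSO:no PSO:yes

outcome vector order: (thr1.a,thr1.b)
under SC → <0 0>; <0 1>; <0 2>; <1 1>; <1 2>
under TSO → <0 0>; <0 1>; <0 2>; <1 1>; <1 2>
under PSO → <0 0>; <0 1>; <0 2>; <1 0>; <1 1>; <1 2>
target <1 0> ∈ {PSO}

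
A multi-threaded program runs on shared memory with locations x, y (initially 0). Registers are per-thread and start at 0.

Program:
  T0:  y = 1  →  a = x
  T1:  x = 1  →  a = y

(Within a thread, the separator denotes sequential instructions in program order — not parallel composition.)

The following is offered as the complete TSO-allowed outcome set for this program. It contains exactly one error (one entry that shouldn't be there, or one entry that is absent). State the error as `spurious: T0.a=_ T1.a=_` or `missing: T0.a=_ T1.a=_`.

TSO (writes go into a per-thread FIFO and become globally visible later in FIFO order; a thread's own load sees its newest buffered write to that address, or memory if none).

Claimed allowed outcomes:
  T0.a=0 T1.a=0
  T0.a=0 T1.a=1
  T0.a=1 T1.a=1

missing: T0.a=1 T1.a=0

outcome vector order: (T0.a,T1.a)
under TSO → <0 0> <0 1> <1 0> <1 1>
TSO∖claimed = {<1 0>}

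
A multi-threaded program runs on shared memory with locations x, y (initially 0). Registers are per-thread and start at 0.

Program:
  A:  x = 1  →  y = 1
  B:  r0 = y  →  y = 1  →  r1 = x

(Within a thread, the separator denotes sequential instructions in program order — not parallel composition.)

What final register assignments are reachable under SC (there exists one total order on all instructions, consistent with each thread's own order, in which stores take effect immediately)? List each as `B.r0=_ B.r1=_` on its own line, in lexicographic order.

outcome vector order: (B.r0,B.r1)
|SC outcomes| = 3

B.r0=0 B.r1=0
B.r0=0 B.r1=1
B.r0=1 B.r1=1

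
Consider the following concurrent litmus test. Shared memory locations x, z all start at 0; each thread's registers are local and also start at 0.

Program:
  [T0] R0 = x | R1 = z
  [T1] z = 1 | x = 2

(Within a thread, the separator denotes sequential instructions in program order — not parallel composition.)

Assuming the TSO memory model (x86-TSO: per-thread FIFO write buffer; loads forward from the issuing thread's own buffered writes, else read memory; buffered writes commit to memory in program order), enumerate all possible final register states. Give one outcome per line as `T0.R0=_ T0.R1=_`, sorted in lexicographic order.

outcome vector order: (T0.R0,T0.R1)
|TSO outcomes| = 3

T0.R0=0 T0.R1=0
T0.R0=0 T0.R1=1
T0.R0=2 T0.R1=1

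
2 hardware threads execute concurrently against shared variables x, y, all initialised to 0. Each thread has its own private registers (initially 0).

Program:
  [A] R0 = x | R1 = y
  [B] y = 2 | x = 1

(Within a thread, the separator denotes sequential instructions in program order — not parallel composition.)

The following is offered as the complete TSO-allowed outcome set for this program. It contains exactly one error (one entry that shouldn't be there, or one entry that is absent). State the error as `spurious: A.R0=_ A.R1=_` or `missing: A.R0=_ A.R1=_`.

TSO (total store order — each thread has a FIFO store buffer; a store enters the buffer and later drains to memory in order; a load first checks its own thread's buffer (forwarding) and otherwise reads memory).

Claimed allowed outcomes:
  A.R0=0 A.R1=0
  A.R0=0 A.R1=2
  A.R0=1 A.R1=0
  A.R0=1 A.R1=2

spurious: A.R0=1 A.R1=0

outcome vector order: (A.R0,A.R1)
under TSO → <0 0>, <0 2>, <1 2>
claimed∖TSO = {<1 0>}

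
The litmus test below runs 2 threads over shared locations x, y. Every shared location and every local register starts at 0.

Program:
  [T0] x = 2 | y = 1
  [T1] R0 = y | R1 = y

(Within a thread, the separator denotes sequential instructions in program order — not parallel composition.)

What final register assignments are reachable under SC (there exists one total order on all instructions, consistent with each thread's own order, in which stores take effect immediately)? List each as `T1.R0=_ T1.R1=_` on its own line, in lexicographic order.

T1.R0=0 T1.R1=0
T1.R0=0 T1.R1=1
T1.R0=1 T1.R1=1

outcome vector order: (T1.R0,T1.R1)
|SC outcomes| = 3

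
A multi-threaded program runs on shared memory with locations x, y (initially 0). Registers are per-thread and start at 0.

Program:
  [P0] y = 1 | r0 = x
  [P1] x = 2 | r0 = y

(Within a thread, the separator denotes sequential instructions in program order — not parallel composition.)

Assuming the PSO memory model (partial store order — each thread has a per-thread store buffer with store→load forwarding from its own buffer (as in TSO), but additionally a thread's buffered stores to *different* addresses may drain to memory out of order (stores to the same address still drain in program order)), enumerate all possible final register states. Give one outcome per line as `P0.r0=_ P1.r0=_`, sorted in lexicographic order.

P0.r0=0 P1.r0=0
P0.r0=0 P1.r0=1
P0.r0=2 P1.r0=0
P0.r0=2 P1.r0=1

outcome vector order: (P0.r0,P1.r0)
|PSO outcomes| = 4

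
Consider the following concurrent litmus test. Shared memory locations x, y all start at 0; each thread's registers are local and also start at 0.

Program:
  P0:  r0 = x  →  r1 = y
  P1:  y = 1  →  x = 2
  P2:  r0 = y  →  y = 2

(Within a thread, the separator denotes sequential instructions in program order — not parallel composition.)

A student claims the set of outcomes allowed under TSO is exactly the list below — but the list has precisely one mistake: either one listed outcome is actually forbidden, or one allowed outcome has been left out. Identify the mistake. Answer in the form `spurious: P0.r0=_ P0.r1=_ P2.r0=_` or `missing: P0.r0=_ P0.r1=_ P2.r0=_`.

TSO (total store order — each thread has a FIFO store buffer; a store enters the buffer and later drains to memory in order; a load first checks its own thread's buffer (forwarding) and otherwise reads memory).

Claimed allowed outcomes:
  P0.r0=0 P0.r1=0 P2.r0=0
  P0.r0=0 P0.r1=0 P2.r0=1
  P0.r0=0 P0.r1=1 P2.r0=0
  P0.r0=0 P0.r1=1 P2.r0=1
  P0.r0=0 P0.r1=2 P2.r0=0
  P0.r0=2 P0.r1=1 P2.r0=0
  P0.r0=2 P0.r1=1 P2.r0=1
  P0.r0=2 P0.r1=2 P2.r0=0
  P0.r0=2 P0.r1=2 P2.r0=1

outcome vector order: (P0.r0,P0.r1,P2.r0)
under TSO → 000; 001; 010; 011; 020; 021; 210; 211; 220; 221
TSO∖claimed = {021}

missing: P0.r0=0 P0.r1=2 P2.r0=1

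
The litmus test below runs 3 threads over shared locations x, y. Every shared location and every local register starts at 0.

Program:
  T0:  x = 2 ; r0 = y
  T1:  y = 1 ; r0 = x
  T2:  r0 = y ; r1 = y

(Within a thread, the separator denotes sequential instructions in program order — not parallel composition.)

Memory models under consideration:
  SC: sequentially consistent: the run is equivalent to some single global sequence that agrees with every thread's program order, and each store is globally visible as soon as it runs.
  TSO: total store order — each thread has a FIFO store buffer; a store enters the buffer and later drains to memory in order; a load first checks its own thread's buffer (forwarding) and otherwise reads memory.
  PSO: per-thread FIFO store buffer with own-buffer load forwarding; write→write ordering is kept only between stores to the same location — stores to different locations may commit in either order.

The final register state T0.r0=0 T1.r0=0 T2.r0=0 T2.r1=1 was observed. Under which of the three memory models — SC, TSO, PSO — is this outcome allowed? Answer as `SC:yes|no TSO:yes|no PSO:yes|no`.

outcome vector order: (T0.r0,T1.r0,T2.r0,T2.r1)
SC: 9 outcomes — {0200, 0201, 0211, 1000, 1001, 1011, 1200, 1201, 1211}
TSO: 12 outcomes — {0000, 0001, 0011, 0200, 0201, 0211, 1000, 1001, 1011, 1200, 1201, 1211}
PSO: 12 outcomes — {0000, 0001, 0011, 0200, 0201, 0211, 1000, 1001, 1011, 1200, 1201, 1211}
target 0001 ∈ {TSO,PSO}

SC:no TSO:yes PSO:yes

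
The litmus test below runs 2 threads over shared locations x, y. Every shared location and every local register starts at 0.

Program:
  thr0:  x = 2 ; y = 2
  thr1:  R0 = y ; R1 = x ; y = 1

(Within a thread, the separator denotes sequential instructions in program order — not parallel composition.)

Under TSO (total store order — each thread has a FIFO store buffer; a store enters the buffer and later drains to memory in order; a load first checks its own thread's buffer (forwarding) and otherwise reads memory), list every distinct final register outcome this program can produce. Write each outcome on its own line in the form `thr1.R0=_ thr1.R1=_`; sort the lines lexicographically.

thr1.R0=0 thr1.R1=0
thr1.R0=0 thr1.R1=2
thr1.R0=2 thr1.R1=2

outcome vector order: (thr1.R0,thr1.R1)
|TSO outcomes| = 3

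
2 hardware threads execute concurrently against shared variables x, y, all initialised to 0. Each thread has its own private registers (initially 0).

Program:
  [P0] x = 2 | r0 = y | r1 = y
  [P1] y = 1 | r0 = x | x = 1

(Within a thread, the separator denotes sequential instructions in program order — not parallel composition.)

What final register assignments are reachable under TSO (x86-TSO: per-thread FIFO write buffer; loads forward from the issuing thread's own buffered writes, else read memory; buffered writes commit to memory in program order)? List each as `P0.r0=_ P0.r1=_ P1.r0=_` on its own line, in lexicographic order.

P0.r0=0 P0.r1=0 P1.r0=0
P0.r0=0 P0.r1=0 P1.r0=2
P0.r0=0 P0.r1=1 P1.r0=0
P0.r0=0 P0.r1=1 P1.r0=2
P0.r0=1 P0.r1=1 P1.r0=0
P0.r0=1 P0.r1=1 P1.r0=2

outcome vector order: (P0.r0,P0.r1,P1.r0)
|TSO outcomes| = 6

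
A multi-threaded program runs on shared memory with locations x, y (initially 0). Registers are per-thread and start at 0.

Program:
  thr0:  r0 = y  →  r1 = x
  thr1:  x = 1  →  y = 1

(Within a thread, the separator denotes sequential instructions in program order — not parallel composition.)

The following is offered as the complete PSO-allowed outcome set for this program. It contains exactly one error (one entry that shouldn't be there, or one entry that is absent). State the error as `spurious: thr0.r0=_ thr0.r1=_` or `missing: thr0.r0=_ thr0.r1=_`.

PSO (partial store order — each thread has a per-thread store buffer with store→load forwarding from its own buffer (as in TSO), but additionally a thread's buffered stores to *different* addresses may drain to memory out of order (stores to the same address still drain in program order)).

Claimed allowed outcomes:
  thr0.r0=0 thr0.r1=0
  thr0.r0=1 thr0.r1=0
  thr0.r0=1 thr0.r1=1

outcome vector order: (thr0.r0,thr0.r1)
[PSO] allowed = {00, 01, 10, 11}
PSO∖claimed = {01}

missing: thr0.r0=0 thr0.r1=1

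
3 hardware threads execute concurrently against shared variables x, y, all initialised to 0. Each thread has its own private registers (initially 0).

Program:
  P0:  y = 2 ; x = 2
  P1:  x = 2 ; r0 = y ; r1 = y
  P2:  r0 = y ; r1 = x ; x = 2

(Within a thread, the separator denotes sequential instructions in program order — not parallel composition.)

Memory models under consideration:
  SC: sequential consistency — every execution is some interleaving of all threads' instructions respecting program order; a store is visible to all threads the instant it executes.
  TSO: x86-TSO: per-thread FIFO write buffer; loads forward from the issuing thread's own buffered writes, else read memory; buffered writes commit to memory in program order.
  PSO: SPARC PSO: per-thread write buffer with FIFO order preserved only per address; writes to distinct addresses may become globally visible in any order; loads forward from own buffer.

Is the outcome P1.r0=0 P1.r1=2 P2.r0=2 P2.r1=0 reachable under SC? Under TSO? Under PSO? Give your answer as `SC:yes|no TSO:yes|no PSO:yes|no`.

outcome vector order: (P1.r0,P1.r1,P2.r0,P2.r1)
SC (10): 0/0/0/0; 0/0/0/2; 0/0/2/2; 0/2/0/0; 0/2/0/2; 0/2/2/2; 2/2/0/0; 2/2/0/2; 2/2/2/0; 2/2/2/2
TSO (12): 0/0/0/0; 0/0/0/2; 0/0/2/0; 0/0/2/2; 0/2/0/0; 0/2/0/2; 0/2/2/0; 0/2/2/2; 2/2/0/0; 2/2/0/2; 2/2/2/0; 2/2/2/2
PSO (12): 0/0/0/0; 0/0/0/2; 0/0/2/0; 0/0/2/2; 0/2/0/0; 0/2/0/2; 0/2/2/0; 0/2/2/2; 2/2/0/0; 2/2/0/2; 2/2/2/0; 2/2/2/2
target 0/2/2/0 ∈ {TSO,PSO}

SC:no TSO:yes PSO:yes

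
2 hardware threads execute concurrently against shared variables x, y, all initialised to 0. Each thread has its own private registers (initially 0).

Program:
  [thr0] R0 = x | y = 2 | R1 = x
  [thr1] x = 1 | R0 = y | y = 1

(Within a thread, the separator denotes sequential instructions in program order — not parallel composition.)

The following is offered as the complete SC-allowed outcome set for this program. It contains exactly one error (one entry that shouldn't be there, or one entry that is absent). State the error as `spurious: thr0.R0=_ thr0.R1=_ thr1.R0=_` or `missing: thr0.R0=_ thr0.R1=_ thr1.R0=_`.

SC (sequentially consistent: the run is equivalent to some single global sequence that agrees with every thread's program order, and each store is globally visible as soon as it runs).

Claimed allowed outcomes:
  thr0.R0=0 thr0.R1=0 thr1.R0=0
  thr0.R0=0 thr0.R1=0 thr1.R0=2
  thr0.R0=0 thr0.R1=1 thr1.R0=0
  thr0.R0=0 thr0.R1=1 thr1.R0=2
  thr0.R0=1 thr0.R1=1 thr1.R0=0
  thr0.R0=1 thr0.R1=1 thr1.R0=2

spurious: thr0.R0=0 thr0.R1=0 thr1.R0=0

outcome vector order: (thr0.R0,thr0.R1,thr1.R0)
[SC] allowed = {0/0/2, 0/1/0, 0/1/2, 1/1/0, 1/1/2}
claimed∖SC = {0/0/0}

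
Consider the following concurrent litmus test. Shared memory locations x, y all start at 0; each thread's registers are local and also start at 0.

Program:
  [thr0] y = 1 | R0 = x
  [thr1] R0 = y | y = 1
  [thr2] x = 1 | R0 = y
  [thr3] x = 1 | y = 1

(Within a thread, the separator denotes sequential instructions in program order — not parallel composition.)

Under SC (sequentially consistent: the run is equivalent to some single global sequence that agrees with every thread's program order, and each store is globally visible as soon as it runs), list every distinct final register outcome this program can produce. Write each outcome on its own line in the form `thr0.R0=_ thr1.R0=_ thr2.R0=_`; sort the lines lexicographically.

thr0.R0=0 thr1.R0=0 thr2.R0=1
thr0.R0=0 thr1.R0=1 thr2.R0=1
thr0.R0=1 thr1.R0=0 thr2.R0=0
thr0.R0=1 thr1.R0=0 thr2.R0=1
thr0.R0=1 thr1.R0=1 thr2.R0=0
thr0.R0=1 thr1.R0=1 thr2.R0=1

outcome vector order: (thr0.R0,thr1.R0,thr2.R0)
|SC outcomes| = 6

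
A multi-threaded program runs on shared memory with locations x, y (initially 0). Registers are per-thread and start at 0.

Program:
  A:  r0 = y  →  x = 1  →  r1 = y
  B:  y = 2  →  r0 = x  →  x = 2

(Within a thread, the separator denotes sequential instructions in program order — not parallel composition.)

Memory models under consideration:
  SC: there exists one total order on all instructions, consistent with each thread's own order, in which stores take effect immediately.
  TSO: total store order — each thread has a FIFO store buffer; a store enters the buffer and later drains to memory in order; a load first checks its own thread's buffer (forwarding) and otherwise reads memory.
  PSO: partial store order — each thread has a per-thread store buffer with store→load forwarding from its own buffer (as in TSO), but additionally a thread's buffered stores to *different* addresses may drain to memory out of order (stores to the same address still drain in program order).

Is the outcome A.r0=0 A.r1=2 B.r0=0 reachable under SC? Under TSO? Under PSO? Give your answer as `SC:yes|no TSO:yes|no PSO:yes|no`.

outcome vector order: (A.r0,A.r1,B.r0)
SC (5): 001, 020, 021, 220, 221
TSO (6): 000, 001, 020, 021, 220, 221
PSO (6): 000, 001, 020, 021, 220, 221
target 020 ∈ {SC,TSO,PSO}

SC:yes TSO:yes PSO:yes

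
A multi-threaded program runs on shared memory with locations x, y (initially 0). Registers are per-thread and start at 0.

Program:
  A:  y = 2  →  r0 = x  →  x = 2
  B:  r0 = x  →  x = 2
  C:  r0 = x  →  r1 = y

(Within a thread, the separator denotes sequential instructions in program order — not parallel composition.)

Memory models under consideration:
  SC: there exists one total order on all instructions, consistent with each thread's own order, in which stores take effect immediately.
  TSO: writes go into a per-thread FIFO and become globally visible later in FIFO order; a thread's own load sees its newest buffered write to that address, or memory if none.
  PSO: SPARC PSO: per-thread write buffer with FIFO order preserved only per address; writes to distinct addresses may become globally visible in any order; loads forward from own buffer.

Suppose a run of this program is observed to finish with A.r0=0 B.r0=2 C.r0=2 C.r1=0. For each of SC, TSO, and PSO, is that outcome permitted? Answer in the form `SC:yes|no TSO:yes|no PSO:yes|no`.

SC:no TSO:no PSO:yes

outcome vector order: (A.r0,B.r0,C.r0,C.r1)
SC (10): 0/0/0/0 0/0/0/2 0/0/2/2 0/2/0/0 0/2/0/2 0/2/2/2 2/0/0/0 2/0/0/2 2/0/2/0 2/0/2/2
TSO (11): 0/0/0/0 0/0/0/2 0/0/2/0 0/0/2/2 0/2/0/0 0/2/0/2 0/2/2/2 2/0/0/0 2/0/0/2 2/0/2/0 2/0/2/2
PSO (12): 0/0/0/0 0/0/0/2 0/0/2/0 0/0/2/2 0/2/0/0 0/2/0/2 0/2/2/0 0/2/2/2 2/0/0/0 2/0/0/2 2/0/2/0 2/0/2/2
target 0/2/2/0 ∈ {PSO}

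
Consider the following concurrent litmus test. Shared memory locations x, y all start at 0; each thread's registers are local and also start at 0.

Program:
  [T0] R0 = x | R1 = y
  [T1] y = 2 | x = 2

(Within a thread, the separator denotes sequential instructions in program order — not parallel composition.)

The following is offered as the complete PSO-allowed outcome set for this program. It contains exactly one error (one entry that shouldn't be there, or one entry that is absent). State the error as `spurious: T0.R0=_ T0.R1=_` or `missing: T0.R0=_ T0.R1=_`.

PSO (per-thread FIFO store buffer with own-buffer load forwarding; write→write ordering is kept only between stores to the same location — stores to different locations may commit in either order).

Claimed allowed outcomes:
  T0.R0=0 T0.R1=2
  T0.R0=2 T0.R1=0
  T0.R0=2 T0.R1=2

outcome vector order: (T0.R0,T0.R1)
[PSO] allowed = {00, 02, 20, 22}
PSO∖claimed = {00}

missing: T0.R0=0 T0.R1=0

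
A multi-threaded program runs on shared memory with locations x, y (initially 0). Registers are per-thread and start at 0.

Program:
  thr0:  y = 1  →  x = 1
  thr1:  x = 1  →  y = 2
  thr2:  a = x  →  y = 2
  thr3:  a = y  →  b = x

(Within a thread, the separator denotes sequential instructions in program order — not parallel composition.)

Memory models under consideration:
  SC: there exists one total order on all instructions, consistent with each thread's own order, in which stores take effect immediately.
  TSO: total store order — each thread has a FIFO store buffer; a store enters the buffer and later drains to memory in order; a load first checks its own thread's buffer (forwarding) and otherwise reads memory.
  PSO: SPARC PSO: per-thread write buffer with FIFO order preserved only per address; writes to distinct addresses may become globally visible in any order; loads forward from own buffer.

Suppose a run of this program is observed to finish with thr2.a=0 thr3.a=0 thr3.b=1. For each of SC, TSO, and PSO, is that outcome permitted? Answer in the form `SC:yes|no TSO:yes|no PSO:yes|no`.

outcome vector order: (thr2.a,thr3.a,thr3.b)
under SC → (0,0,0), (0,0,1), (0,1,0), (0,1,1), (0,2,0), (0,2,1), (1,0,0), (1,0,1), (1,1,0), (1,1,1), (1,2,1)
under TSO → (0,0,0), (0,0,1), (0,1,0), (0,1,1), (0,2,0), (0,2,1), (1,0,0), (1,0,1), (1,1,0), (1,1,1), (1,2,1)
under PSO → (0,0,0), (0,0,1), (0,1,0), (0,1,1), (0,2,0), (0,2,1), (1,0,0), (1,0,1), (1,1,0), (1,1,1), (1,2,0), (1,2,1)
target (0,0,1) ∈ {SC,TSO,PSO}

SC:yes TSO:yes PSO:yes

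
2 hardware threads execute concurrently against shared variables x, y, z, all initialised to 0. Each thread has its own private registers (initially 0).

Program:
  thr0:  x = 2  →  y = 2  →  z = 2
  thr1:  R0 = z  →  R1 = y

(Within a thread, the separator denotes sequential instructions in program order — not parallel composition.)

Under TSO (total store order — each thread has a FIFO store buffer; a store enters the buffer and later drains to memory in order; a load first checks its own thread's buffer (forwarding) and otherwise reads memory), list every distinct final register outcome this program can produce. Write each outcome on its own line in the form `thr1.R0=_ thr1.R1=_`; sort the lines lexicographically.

thr1.R0=0 thr1.R1=0
thr1.R0=0 thr1.R1=2
thr1.R0=2 thr1.R1=2

outcome vector order: (thr1.R0,thr1.R1)
|TSO outcomes| = 3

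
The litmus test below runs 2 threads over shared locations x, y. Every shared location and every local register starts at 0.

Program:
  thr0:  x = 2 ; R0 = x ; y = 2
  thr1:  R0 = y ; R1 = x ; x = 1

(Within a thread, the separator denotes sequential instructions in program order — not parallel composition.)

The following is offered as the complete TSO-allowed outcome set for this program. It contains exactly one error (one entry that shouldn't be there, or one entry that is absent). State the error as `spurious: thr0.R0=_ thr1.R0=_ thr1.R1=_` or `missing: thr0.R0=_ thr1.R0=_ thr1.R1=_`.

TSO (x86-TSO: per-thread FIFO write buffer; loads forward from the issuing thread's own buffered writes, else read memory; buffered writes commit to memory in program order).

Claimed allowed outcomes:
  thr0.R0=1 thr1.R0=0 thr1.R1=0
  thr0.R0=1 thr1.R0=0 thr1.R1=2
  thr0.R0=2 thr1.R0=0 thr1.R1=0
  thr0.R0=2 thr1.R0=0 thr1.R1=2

outcome vector order: (thr0.R0,thr1.R0,thr1.R1)
under TSO → (1,0,0), (1,0,2), (2,0,0), (2,0,2), (2,2,2)
TSO∖claimed = {(2,2,2)}

missing: thr0.R0=2 thr1.R0=2 thr1.R1=2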